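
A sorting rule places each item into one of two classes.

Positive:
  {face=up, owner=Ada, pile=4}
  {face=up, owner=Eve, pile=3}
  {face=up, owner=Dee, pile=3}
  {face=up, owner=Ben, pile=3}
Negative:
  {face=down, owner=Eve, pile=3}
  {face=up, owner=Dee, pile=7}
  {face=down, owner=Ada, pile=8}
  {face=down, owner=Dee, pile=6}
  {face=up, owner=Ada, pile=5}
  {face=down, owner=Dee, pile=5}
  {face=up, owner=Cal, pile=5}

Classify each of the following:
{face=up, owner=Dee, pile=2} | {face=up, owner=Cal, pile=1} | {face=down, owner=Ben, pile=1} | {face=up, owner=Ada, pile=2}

Positive, Positive, Negative, Positive

The classifier is using: face is up AND pile ≤ 4.
{face=up, owner=Dee, pile=2}: face is up, pile = 2 — passes, so Positive. {face=up, owner=Cal, pile=1}: face is up, pile = 1 — passes, so Positive. {face=down, owner=Ben, pile=1}: face is down, pile = 1 — fails this test, so Negative. {face=up, owner=Ada, pile=2}: face is up, pile = 2 — passes, so Positive.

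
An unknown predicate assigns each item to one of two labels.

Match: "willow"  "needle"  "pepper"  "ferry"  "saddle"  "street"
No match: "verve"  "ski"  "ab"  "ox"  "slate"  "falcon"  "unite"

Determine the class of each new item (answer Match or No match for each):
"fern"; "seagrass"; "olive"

No match, Match, No match

All 'Match' examples share one property — has a double letter — and every 'No match' example lacks it.
"fern" — no doubled letter, hence No match.
"seagrass" — 'ss' doubled, hence Match.
"olive" — no doubled letter, hence No match.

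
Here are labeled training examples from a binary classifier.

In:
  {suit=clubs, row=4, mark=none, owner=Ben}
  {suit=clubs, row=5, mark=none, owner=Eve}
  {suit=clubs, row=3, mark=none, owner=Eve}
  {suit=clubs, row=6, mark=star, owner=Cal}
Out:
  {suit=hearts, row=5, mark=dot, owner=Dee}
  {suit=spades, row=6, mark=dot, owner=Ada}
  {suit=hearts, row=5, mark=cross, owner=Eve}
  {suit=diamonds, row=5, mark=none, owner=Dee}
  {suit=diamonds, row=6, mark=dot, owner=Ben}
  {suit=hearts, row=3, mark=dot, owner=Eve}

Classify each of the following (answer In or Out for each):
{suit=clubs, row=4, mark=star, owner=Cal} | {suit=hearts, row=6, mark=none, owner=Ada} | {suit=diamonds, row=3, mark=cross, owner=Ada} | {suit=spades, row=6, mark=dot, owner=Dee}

In, Out, Out, Out

The classifier is using: suit is clubs.
{suit=clubs, row=4, mark=star, owner=Cal}: suit is clubs — checks out, so In. {suit=hearts, row=6, mark=none, owner=Ada}: suit is hearts — does not pass, so Out. {suit=diamonds, row=3, mark=cross, owner=Ada}: suit is diamonds — does not pass, so Out. {suit=spades, row=6, mark=dot, owner=Dee}: suit is spades — does not pass, so Out.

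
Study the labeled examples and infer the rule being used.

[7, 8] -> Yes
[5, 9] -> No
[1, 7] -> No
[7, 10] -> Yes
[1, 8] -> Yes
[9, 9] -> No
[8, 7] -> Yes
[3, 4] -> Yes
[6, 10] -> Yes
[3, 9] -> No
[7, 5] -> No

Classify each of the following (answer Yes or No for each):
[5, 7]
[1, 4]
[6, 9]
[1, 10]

No, Yes, Yes, Yes

A rule that fits every label: product is even — true of each 'Yes' example, false of each 'No' one.
[5, 7] — 5·7 = 35, hence No.
[1, 4] — 1·4 = 4, hence Yes.
[6, 9] — 6·9 = 54, hence Yes.
[1, 10] — 1·10 = 10, hence Yes.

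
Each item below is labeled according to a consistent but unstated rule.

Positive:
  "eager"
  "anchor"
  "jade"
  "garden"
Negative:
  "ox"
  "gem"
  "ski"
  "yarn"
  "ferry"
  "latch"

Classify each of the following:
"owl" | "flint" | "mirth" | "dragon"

The pattern is that an item is 'Positive' exactly when: has ≥ 2 vowels.
"owl" → 1 vowel → Negative. "flint" → 1 vowel → Negative. "mirth" → 1 vowel → Negative. "dragon" → 2 vowels → Positive.

Negative, Negative, Negative, Positive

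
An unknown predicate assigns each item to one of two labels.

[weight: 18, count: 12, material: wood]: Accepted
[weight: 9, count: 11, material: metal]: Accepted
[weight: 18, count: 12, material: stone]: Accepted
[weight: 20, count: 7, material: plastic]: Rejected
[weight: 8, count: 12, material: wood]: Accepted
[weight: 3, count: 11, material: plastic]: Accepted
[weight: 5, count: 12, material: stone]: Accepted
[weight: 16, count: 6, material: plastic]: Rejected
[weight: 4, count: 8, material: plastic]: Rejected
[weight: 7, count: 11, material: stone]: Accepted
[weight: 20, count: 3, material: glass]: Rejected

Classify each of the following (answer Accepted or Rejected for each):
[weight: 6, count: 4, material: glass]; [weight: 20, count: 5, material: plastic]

Rejected, Rejected

The pattern is that an item is 'Accepted' exactly when: count ≥ 11.
Rejected: [weight: 6, count: 4, material: glass], since count = 4. Rejected: [weight: 20, count: 5, material: plastic], since count = 5.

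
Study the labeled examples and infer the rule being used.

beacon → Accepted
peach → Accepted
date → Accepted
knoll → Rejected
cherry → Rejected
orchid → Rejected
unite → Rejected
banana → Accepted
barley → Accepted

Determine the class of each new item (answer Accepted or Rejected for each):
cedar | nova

The pattern is that an item is 'Accepted' exactly when: contains 'a'.

Accepted, Accepted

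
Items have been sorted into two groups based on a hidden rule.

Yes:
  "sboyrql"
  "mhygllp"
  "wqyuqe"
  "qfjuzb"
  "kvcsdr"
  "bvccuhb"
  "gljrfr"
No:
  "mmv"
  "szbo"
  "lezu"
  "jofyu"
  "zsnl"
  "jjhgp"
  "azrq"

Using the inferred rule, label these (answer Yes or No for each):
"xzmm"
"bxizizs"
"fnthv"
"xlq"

No, Yes, No, No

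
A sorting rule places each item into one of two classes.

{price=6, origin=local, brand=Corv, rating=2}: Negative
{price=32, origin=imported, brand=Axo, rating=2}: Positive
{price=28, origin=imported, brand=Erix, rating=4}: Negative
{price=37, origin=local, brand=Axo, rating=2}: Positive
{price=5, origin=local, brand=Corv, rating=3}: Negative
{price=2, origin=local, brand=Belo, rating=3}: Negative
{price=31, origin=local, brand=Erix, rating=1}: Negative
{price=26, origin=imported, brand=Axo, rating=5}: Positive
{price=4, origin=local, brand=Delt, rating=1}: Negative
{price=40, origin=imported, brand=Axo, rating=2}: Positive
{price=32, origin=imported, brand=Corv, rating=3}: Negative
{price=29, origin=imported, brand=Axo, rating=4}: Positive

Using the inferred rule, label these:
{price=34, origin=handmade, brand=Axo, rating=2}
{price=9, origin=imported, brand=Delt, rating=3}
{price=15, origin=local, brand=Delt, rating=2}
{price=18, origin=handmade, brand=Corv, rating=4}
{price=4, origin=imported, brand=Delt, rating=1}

Positive, Negative, Negative, Negative, Negative

A rule that fits every label: brand is Axo — true of each 'Positive' example, false of each 'Negative' one.
{price=34, origin=handmade, brand=Axo, rating=2}: brand is Axo, checks out → Positive. {price=9, origin=imported, brand=Delt, rating=3}: brand is Delt, lacks this property → Negative. {price=15, origin=local, brand=Delt, rating=2}: brand is Delt, lacks this property → Negative. {price=18, origin=handmade, brand=Corv, rating=4}: brand is Corv, lacks this property → Negative. {price=4, origin=imported, brand=Delt, rating=1}: brand is Delt, lacks this property → Negative.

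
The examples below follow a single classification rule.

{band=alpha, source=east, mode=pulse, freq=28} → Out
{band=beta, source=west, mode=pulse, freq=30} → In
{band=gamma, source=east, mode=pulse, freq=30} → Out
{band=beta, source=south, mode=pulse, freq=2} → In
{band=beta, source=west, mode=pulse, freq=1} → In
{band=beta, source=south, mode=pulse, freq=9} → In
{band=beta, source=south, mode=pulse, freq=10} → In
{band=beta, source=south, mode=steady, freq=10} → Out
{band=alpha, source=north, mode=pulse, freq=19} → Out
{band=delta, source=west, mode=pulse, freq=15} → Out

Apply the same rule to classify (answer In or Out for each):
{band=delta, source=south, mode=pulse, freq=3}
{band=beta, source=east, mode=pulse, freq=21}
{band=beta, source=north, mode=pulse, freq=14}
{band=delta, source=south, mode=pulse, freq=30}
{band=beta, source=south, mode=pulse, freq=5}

All 'In' examples share one property — band is beta AND mode is pulse — and every 'Out' example lacks it.
{band=delta, source=south, mode=pulse, freq=3} → band is delta, mode is pulse → Out.
{band=beta, source=east, mode=pulse, freq=21} → band is beta, mode is pulse → In.
{band=beta, source=north, mode=pulse, freq=14} → band is beta, mode is pulse → In.
{band=delta, source=south, mode=pulse, freq=30} → band is delta, mode is pulse → Out.
{band=beta, source=south, mode=pulse, freq=5} → band is beta, mode is pulse → In.

Out, In, In, Out, In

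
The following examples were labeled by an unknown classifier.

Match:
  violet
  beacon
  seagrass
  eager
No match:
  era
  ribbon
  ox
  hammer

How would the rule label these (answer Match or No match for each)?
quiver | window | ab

Match, No match, No match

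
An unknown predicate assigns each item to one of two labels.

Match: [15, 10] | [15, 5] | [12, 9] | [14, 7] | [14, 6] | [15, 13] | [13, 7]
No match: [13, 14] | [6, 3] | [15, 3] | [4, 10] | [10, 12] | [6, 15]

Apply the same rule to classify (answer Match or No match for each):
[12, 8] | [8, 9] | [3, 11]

'Match' ⟺ first > second AND sum ≥ 20.

Match, No match, No match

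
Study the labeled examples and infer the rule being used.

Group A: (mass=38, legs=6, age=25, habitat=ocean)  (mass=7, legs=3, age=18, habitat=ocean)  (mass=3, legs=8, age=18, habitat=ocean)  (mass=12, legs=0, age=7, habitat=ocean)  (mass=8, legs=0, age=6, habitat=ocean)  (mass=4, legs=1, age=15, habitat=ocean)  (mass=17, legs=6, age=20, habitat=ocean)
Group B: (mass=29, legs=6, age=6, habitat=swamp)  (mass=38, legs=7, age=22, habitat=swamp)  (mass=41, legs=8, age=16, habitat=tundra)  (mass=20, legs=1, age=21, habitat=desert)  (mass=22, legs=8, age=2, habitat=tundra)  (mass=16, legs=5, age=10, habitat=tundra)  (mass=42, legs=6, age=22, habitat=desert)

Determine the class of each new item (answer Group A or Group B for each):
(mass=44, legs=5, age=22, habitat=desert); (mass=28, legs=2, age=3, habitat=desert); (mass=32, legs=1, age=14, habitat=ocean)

Group B, Group B, Group A

The simplest hypothesis consistent with all the labels is: habitat is ocean.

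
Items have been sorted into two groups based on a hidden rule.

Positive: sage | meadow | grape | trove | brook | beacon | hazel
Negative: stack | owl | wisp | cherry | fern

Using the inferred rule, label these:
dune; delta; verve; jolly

Positive, Positive, Positive, Negative

The rule appears to be: has ≥ 2 vowels.
dune: 2 vowels — checks out, so Positive.
delta: 2 vowels — checks out, so Positive.
verve: 2 vowels — checks out, so Positive.
jolly: 1 vowel — doesn't match, so Negative.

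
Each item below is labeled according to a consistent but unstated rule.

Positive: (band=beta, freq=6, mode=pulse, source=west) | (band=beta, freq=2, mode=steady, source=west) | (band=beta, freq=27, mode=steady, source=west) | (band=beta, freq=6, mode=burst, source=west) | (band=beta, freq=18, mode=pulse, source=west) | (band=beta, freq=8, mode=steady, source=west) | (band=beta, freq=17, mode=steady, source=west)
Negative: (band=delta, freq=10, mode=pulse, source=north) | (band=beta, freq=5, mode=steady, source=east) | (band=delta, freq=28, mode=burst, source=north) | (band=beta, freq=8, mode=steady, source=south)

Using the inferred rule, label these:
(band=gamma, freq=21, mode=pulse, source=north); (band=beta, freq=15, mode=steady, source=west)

Negative, Positive

The rule appears to be: source is west.
(band=gamma, freq=21, mode=pulse, source=north) — source is north, hence Negative. (band=beta, freq=15, mode=steady, source=west) — source is west, hence Positive.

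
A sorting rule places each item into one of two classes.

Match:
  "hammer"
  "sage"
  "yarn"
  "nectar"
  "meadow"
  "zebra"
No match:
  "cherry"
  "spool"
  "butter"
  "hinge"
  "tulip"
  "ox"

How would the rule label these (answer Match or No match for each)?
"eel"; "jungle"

No match, No match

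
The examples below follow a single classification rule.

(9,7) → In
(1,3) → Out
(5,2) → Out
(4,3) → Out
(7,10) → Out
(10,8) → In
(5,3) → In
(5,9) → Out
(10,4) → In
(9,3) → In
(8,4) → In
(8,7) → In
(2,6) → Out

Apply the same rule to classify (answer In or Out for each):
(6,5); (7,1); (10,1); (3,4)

In, In, In, Out

One predicate separates the groups cleanly: first > second AND sum ≥ 8.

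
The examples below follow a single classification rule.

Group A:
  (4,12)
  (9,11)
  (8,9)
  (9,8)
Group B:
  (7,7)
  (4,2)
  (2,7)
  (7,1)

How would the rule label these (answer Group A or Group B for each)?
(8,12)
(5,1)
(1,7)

Group A, Group B, Group B

The simplest hypothesis consistent with all the labels is: sum ≥ 16.
(8,12): 8+12 = 20 — meets the rule, so Group A.
(5,1): 5+1 = 6 — lacks this property, so Group B.
(1,7): 1+7 = 8 — lacks this property, so Group B.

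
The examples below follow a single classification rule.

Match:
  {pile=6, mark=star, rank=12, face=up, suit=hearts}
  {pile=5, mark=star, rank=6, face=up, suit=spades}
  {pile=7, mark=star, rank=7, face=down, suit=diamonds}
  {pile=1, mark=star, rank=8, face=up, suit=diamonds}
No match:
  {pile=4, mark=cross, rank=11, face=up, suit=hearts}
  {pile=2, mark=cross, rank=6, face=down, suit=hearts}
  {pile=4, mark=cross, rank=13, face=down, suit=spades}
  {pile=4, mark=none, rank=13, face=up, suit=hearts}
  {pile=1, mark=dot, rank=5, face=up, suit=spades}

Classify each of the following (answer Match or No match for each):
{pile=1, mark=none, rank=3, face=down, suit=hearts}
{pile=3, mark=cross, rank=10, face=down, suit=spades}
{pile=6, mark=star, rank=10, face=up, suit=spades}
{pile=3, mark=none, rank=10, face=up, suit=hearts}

No match, No match, Match, No match

The simplest hypothesis consistent with all the labels is: mark is star.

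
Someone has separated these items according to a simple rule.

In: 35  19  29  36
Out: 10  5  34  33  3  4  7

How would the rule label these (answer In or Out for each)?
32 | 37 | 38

The rule appears to be: digit sum ≥ 8.
32 → digit sum 3+2 = 5 → Out.
37 → digit sum 3+7 = 10 → In.
38 → digit sum 3+8 = 11 → In.

Out, In, In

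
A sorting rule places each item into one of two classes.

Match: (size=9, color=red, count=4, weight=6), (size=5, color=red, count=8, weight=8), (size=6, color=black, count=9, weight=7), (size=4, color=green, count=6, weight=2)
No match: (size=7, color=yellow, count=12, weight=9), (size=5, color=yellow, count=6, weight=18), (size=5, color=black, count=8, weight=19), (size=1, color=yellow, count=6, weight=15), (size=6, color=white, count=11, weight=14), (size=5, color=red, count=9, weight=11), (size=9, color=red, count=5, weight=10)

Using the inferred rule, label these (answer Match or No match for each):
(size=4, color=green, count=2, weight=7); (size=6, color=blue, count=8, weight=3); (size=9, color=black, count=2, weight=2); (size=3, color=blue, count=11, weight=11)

'Match' ⟺ weight ≤ 8.
(size=4, color=green, count=2, weight=7): Match (weight = 7).
(size=6, color=blue, count=8, weight=3): Match (weight = 3).
(size=9, color=black, count=2, weight=2): Match (weight = 2).
(size=3, color=blue, count=11, weight=11): No match (weight = 11).

Match, Match, Match, No match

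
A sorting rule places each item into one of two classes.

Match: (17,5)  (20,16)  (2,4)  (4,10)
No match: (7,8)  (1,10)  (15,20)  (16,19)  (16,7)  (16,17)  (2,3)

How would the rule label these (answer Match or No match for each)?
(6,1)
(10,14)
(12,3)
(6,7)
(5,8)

No match, Match, No match, No match, No match

One predicate separates the groups cleanly: sum is even.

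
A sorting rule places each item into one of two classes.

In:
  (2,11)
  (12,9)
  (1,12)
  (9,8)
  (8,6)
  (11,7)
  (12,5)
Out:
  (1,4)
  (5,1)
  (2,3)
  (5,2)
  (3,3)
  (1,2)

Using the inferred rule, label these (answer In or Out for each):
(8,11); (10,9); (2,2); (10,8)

'In' ⟺ sum ≥ 13.

In, In, Out, In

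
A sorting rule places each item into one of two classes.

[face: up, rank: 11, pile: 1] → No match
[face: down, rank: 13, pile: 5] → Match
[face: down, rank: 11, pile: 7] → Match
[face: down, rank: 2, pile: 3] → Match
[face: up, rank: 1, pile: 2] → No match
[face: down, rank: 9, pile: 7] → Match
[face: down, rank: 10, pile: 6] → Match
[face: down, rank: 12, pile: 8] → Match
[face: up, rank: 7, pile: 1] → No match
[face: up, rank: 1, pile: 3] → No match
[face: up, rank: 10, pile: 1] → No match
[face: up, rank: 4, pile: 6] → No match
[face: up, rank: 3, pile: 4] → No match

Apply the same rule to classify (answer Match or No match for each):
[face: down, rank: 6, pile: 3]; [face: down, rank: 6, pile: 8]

Match, Match

A rule that fits every label: face is down — true of each 'Match' example, false of each 'No match' one.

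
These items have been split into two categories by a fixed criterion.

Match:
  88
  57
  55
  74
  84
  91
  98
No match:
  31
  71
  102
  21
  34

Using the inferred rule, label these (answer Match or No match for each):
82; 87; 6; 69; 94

Match, Match, No match, Match, Match

Every 'Match' example satisfies: digit sum ≥ 9. None of the 'No match' examples do.
82 — digit sum 8+2 = 10, hence Match. 87 — digit sum 8+7 = 15, hence Match. 6 — digit sum 6, hence No match. 69 — digit sum 6+9 = 15, hence Match. 94 — digit sum 9+4 = 13, hence Match.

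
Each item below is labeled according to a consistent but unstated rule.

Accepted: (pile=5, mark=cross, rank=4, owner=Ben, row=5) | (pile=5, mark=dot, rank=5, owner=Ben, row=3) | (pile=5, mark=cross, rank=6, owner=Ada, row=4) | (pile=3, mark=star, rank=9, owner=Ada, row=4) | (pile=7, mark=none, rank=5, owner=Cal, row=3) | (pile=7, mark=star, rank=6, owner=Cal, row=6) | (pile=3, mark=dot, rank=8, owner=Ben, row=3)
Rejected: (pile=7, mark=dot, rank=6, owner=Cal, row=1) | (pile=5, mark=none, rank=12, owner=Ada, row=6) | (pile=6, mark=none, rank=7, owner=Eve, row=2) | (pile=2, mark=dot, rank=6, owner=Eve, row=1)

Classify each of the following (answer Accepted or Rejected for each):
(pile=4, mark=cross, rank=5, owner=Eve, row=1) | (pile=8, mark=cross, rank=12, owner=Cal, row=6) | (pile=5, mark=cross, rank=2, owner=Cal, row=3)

The classifier is using: rank ≤ 9 AND row ≥ 3.
(pile=4, mark=cross, rank=5, owner=Eve, row=1): rank = 5, row = 1, doesn't qualify → Rejected.
(pile=8, mark=cross, rank=12, owner=Cal, row=6): rank = 12, row = 6, doesn't qualify → Rejected.
(pile=5, mark=cross, rank=2, owner=Cal, row=3): rank = 2, row = 3, passes → Accepted.

Rejected, Rejected, Accepted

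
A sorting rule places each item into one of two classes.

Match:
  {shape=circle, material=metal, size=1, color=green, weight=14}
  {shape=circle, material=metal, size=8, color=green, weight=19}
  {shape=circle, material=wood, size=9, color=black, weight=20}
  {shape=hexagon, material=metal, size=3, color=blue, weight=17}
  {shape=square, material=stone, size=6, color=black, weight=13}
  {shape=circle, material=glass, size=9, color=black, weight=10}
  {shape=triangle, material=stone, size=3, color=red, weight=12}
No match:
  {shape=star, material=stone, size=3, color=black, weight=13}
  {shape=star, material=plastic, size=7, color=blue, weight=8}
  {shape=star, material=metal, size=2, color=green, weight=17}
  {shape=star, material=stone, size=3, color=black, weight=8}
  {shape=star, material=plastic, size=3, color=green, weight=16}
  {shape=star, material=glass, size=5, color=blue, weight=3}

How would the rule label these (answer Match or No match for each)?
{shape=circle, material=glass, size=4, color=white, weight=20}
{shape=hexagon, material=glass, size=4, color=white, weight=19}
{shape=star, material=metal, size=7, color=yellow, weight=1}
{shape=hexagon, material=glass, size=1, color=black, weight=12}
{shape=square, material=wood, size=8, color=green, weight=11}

Match, Match, No match, Match, Match

Rule: shape is not star. This holds for each 'Match' example and fails for each 'No match' one.
{shape=circle, material=glass, size=4, color=white, weight=20} — shape is circle, hence Match. {shape=hexagon, material=glass, size=4, color=white, weight=19} — shape is hexagon, hence Match. {shape=star, material=metal, size=7, color=yellow, weight=1} — shape is star, hence No match. {shape=hexagon, material=glass, size=1, color=black, weight=12} — shape is hexagon, hence Match. {shape=square, material=wood, size=8, color=green, weight=11} — shape is square, hence Match.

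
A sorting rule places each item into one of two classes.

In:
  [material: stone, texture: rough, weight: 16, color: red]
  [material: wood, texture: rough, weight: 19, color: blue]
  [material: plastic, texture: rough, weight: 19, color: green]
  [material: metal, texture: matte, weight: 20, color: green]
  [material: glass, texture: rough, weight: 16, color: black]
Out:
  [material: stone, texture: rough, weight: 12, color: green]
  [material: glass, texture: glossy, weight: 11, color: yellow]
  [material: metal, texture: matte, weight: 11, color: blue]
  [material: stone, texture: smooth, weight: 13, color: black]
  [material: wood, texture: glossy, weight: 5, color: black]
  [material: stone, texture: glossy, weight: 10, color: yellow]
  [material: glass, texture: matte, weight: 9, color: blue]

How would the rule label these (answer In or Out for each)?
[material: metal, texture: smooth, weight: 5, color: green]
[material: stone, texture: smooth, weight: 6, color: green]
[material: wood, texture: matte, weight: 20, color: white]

Out, Out, In

The classifier is using: weight ≥ 16.
[material: metal, texture: smooth, weight: 5, color: green]: weight = 5 — fails this test, so Out.
[material: stone, texture: smooth, weight: 6, color: green]: weight = 6 — fails this test, so Out.
[material: wood, texture: matte, weight: 20, color: white]: weight = 20 — satisfies this, so In.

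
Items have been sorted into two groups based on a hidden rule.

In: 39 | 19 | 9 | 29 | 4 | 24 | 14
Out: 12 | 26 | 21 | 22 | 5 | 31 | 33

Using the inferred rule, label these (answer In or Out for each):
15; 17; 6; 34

Out, Out, Out, In

The rule appears to be: ≡ 4 (mod 5).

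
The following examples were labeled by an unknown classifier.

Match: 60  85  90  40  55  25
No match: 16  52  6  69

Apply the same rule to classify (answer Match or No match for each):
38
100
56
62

One predicate separates the groups cleanly: multiple of 5.
No match: 38, since 38 = 5·7 + 3. Match: 100, since 100 = 5·20. No match: 56, since 56 = 5·11 + 1. No match: 62, since 62 = 5·12 + 2.

No match, Match, No match, No match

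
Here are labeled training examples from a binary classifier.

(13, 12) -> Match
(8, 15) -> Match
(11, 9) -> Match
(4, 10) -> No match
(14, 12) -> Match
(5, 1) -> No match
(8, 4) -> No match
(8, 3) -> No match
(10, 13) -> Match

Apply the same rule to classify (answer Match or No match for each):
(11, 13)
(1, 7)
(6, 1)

Rule: sum ≥ 20. This holds for each 'Match' example and fails for each 'No match' one.

Match, No match, No match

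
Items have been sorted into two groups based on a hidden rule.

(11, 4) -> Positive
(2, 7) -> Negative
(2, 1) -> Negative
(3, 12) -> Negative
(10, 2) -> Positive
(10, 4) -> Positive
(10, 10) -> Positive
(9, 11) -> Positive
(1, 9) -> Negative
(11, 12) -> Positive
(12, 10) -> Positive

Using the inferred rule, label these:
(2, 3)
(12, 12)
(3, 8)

Negative, Positive, Negative

The simplest hypothesis consistent with all the labels is: first ≥ 4.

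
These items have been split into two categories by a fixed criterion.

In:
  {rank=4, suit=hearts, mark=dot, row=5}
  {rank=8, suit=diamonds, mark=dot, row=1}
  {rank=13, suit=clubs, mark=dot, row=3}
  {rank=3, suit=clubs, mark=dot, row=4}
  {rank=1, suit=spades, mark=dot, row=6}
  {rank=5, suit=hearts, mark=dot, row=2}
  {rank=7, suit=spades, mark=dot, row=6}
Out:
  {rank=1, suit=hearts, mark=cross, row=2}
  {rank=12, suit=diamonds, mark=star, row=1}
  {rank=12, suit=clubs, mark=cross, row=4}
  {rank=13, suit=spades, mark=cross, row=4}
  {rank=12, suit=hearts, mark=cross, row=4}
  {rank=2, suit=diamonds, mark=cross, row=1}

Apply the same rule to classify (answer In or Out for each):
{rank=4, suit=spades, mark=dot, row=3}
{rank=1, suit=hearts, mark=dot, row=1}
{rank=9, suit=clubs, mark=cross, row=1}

In, In, Out

All 'In' examples share one property — mark is dot — and every 'Out' example lacks it.
{rank=4, suit=spades, mark=dot, row=3}: mark is dot — has this property, so In.
{rank=1, suit=hearts, mark=dot, row=1}: mark is dot — has this property, so In.
{rank=9, suit=clubs, mark=cross, row=1}: mark is cross — lacks this property, so Out.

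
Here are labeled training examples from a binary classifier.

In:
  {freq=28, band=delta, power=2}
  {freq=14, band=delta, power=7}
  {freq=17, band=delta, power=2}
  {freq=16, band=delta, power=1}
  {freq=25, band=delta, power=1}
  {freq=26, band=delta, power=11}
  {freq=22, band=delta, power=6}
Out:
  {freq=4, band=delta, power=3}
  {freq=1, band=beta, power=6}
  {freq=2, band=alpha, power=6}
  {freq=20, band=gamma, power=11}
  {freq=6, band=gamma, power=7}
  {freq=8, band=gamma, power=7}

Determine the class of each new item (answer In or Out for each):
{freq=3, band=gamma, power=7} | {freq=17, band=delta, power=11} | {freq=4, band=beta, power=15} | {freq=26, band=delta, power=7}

Out, In, Out, In

The pattern is that an item is 'In' exactly when: band is delta AND freq ≥ 6.
{freq=3, band=gamma, power=7} → band is gamma, freq = 3 → Out.
{freq=17, band=delta, power=11} → band is delta, freq = 17 → In.
{freq=4, band=beta, power=15} → band is beta, freq = 4 → Out.
{freq=26, band=delta, power=7} → band is delta, freq = 26 → In.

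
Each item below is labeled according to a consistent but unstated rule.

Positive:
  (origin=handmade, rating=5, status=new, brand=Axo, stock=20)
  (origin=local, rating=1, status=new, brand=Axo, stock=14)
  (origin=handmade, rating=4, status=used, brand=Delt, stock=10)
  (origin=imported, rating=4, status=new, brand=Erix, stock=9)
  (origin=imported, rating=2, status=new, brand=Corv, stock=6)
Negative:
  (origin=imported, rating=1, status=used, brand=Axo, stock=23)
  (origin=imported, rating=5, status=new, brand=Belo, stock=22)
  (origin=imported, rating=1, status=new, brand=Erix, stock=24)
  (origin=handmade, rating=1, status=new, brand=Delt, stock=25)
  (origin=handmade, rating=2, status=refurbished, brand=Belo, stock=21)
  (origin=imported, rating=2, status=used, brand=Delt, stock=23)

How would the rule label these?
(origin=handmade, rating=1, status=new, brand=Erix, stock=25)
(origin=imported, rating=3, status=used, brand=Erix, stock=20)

Negative, Positive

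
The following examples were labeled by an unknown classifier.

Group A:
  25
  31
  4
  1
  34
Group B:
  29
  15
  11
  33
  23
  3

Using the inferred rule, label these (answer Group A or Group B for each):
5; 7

Group B, Group A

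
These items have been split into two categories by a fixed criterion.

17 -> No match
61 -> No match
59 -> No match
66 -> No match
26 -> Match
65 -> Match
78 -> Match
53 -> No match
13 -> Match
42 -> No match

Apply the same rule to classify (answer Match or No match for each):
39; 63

One predicate separates the groups cleanly: multiple of 13.

Match, No match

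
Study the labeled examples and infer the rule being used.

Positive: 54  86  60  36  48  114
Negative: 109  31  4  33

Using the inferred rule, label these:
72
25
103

Positive, Negative, Negative

Rule: even AND at least 31. This holds for each 'Positive' example and fails for each 'Negative' one.
72: 72 is even, 72 ≥ 31, matches → Positive. 25: 25 is odd, 25 < 31, does not satisfy this → Negative. 103: 103 is odd, 103 ≥ 31, does not satisfy this → Negative.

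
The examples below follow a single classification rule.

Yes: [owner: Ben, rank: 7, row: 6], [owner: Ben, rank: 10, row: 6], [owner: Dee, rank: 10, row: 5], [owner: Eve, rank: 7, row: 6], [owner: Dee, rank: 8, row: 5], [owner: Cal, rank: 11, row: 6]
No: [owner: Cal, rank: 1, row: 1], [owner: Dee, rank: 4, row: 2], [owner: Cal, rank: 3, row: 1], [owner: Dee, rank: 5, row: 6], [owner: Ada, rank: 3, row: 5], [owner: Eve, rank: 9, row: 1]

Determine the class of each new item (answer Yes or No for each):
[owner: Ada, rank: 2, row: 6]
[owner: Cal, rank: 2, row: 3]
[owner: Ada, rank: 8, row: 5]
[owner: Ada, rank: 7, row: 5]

No, No, Yes, Yes

The simplest hypothesis consistent with all the labels is: rank ≥ 7 AND row ≥ 2.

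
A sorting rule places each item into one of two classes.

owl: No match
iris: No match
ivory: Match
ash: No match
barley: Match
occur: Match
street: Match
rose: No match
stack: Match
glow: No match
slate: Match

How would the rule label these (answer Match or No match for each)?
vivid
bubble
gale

Match, Match, No match

The simplest hypothesis consistent with all the labels is: length ≥ 5.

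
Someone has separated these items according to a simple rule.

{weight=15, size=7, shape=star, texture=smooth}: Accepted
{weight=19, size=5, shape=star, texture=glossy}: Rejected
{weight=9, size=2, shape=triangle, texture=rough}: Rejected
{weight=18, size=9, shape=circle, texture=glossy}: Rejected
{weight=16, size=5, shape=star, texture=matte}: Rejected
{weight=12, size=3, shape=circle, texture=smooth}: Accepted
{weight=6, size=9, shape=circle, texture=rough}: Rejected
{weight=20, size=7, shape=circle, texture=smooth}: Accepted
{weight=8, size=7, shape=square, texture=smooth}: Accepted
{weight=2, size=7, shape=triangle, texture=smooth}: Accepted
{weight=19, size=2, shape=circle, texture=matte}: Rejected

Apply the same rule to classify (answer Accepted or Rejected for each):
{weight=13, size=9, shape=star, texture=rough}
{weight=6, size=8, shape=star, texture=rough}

The common property of the 'Accepted' items is: texture is smooth. No 'Rejected' item has it.

Rejected, Rejected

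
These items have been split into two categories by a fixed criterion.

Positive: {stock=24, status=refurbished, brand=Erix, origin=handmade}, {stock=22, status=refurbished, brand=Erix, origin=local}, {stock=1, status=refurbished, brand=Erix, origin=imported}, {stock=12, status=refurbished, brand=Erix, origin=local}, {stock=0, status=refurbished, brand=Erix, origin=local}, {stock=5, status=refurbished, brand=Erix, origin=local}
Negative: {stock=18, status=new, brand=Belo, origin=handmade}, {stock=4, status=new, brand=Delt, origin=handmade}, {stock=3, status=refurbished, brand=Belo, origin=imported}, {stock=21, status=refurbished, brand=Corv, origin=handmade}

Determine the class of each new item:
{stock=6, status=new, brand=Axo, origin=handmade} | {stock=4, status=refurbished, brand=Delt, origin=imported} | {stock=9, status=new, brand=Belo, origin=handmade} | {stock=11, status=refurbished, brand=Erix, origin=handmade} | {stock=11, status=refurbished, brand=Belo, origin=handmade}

Negative, Negative, Negative, Positive, Negative

The common property of the 'Positive' items is: brand is Erix. No 'Negative' item has it.
{stock=6, status=new, brand=Axo, origin=handmade} → brand is Axo → Negative. {stock=4, status=refurbished, brand=Delt, origin=imported} → brand is Delt → Negative. {stock=9, status=new, brand=Belo, origin=handmade} → brand is Belo → Negative. {stock=11, status=refurbished, brand=Erix, origin=handmade} → brand is Erix → Positive. {stock=11, status=refurbished, brand=Belo, origin=handmade} → brand is Belo → Negative.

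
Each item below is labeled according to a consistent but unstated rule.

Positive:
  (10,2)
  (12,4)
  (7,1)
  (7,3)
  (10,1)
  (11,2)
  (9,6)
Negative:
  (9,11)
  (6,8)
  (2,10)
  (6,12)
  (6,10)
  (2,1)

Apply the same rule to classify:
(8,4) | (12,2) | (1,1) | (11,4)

Every 'Positive' example satisfies: first > second AND sum ≥ 8. None of the 'Negative' examples do.
(8,4): Positive (8 > 4, 8+4 = 12).
(12,2): Positive (12 > 2, 12+2 = 14).
(1,1): Negative (1 = 1, 1+1 = 2).
(11,4): Positive (11 > 4, 11+4 = 15).

Positive, Positive, Negative, Positive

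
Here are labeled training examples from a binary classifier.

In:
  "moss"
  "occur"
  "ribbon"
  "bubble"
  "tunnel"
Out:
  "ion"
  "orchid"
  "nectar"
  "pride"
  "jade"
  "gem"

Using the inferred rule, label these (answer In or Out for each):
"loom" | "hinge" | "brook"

Every 'In' example satisfies: has a double letter. None of the 'Out' examples do.

In, Out, In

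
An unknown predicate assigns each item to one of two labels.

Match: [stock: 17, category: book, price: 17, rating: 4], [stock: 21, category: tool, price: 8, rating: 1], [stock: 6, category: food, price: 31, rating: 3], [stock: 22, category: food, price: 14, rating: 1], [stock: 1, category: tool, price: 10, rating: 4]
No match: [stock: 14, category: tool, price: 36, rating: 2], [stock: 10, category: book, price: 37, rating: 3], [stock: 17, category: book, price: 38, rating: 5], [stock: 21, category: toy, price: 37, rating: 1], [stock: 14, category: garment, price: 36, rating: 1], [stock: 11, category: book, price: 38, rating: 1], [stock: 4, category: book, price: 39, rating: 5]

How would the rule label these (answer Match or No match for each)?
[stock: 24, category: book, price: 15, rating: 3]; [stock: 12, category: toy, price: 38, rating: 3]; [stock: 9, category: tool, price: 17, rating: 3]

The rule appears to be: price ≤ 31.
Match: [stock: 24, category: book, price: 15, rating: 3], since price = 15. No match: [stock: 12, category: toy, price: 38, rating: 3], since price = 38. Match: [stock: 9, category: tool, price: 17, rating: 3], since price = 17.

Match, No match, Match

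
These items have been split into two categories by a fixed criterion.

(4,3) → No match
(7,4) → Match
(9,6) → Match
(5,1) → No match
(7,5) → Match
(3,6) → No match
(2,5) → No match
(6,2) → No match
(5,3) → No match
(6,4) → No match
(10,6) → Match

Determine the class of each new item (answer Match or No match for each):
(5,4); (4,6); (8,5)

The rule appears to be: sum ≥ 11.
(5,4): 5+4 = 9, lacks this property → No match.
(4,6): 4+6 = 10, lacks this property → No match.
(8,5): 8+5 = 13, satisfies this → Match.

No match, No match, Match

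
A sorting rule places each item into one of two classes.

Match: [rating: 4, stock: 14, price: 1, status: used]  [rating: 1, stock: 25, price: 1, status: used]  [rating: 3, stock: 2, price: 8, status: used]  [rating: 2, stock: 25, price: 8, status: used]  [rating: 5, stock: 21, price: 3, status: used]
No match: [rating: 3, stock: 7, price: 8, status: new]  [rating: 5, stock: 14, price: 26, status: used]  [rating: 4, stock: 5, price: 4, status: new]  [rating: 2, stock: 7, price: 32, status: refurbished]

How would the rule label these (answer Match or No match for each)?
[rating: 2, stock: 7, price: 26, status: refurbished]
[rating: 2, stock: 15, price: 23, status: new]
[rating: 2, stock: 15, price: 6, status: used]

No match, No match, Match

The classifier is using: status is used AND price ≤ 8.
[rating: 2, stock: 7, price: 26, status: refurbished]: status is refurbished, price = 26, does not pass → No match.
[rating: 2, stock: 15, price: 23, status: new]: status is new, price = 23, does not pass → No match.
[rating: 2, stock: 15, price: 6, status: used]: status is used, price = 6, has this property → Match.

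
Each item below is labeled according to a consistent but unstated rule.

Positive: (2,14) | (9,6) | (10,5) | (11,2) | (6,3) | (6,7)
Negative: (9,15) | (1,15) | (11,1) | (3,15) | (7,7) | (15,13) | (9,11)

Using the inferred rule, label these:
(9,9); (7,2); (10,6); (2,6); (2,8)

Negative, Positive, Positive, Positive, Positive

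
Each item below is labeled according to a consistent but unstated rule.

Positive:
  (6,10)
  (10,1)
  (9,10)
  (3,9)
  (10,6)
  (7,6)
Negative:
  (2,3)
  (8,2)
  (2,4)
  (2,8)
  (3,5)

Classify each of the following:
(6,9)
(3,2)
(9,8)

Positive, Negative, Positive

The rule appears to be: sum ≥ 11.
(6,9): 6+9 = 15, has this property → Positive. (3,2): 3+2 = 5, fails the rule → Negative. (9,8): 9+8 = 17, has this property → Positive.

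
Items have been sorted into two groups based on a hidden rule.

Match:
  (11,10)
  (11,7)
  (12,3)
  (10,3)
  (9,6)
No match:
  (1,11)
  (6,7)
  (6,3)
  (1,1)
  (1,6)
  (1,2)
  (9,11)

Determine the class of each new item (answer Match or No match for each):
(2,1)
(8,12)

Every 'Match' example satisfies: first > second AND sum ≥ 12. None of the 'No match' examples do.

No match, No match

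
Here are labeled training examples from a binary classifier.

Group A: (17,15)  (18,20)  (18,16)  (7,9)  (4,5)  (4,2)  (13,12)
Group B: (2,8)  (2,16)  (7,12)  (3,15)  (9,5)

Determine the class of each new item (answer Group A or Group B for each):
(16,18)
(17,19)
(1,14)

Group A, Group A, Group B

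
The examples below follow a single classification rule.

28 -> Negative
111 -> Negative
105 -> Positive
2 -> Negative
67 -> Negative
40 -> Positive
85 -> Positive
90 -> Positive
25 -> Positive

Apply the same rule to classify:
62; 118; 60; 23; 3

The pattern is that an item is 'Positive' exactly when: multiple of 5.

Negative, Negative, Positive, Negative, Negative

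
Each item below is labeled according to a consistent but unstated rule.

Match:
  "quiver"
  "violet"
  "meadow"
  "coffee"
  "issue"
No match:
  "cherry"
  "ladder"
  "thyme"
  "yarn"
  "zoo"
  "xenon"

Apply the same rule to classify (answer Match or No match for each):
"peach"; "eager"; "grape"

No match, Match, No match

A rule that fits every label: has ≥ 3 vowels — true of each 'Match' example, false of each 'No match' one.
"peach": 2 vowels, fails this test → No match. "eager": 3 vowels, qualifies → Match. "grape": 2 vowels, fails this test → No match.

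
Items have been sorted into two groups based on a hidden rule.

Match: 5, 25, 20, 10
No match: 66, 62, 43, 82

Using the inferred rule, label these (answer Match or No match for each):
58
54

No match, No match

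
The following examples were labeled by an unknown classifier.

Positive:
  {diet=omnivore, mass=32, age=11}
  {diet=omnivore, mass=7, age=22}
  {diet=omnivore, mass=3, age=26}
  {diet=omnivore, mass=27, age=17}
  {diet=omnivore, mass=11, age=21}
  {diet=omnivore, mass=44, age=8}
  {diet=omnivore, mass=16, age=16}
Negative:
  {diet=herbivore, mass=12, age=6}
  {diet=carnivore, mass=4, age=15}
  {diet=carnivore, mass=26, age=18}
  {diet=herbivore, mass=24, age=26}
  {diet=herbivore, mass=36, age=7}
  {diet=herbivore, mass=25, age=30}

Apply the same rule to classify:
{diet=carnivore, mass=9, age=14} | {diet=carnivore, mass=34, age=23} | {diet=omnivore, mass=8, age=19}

Negative, Negative, Positive

Looking at the examples, the only property every 'Positive' case has and every 'Negative' case lacks is: diet is omnivore.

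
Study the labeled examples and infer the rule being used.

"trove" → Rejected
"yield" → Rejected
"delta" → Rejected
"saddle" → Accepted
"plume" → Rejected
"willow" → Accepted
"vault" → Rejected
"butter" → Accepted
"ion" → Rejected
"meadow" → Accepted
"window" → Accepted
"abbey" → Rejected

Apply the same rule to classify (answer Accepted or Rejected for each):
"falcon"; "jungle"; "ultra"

Accepted, Accepted, Rejected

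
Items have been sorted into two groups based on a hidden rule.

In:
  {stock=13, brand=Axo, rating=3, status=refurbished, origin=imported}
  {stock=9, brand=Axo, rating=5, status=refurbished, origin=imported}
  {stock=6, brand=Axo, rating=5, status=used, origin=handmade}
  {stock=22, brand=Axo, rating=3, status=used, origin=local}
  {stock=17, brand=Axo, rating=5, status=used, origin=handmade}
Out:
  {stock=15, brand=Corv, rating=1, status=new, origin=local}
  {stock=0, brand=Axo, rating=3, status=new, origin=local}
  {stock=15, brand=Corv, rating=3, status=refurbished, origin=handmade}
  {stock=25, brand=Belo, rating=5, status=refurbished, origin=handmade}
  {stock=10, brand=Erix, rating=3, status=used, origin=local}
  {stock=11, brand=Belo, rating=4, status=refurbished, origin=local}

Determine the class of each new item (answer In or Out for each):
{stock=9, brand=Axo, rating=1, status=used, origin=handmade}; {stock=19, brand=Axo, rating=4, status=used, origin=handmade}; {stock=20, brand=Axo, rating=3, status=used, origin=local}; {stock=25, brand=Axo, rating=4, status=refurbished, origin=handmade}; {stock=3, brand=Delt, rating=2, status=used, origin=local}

The distinguishing property — brand is Axo AND stock ≥ 6 — holds for all the 'In' cases and none of the 'Out' cases.
{stock=9, brand=Axo, rating=1, status=used, origin=handmade}: brand is Axo, stock = 9 — meets the rule, so In. {stock=19, brand=Axo, rating=4, status=used, origin=handmade}: brand is Axo, stock = 19 — meets the rule, so In. {stock=20, brand=Axo, rating=3, status=used, origin=local}: brand is Axo, stock = 20 — meets the rule, so In. {stock=25, brand=Axo, rating=4, status=refurbished, origin=handmade}: brand is Axo, stock = 25 — meets the rule, so In. {stock=3, brand=Delt, rating=2, status=used, origin=local}: brand is Delt, stock = 3 — doesn't qualify, so Out.

In, In, In, In, Out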